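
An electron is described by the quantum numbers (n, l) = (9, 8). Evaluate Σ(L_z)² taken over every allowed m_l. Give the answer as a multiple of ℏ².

Σ(L_z)² = 408 ℏ²

m_l runs from −8 to 8, i.e. {-8, -7, -6, -5, -4, -3, -2, -1, 0, 1, 2, 3, 4, 5, 6, 7, 8}.
Σ m_l² = l(l+1)(2l+1)/3 = 8·9·17/3 = 408.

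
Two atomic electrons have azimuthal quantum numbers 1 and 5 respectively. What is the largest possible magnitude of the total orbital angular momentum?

|L_tot|_max = √42 ℏ ≈ 6.481ℏ

L runs from |1 − 5| = 4 to 1 + 5 = 6.
L ∈ {4, 5, 6}.
The largest magnitude corresponds to L = 6: |L_tot| = ℏ√(6·7) = √42 ℏ.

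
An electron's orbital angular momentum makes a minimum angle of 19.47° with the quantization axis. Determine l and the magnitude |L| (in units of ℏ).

l = 8, |L| = 6√2 ℏ ≈ 8.485ℏ

cos θ_min = l/√(l(l+1)) = √(l/(l+1)), so l/(l+1) = cos²(19.47°) = 0.8889.
Thus l = 0.8889/(1 − 0.8889) ≈ 8.
Then |L| = ℏ√(8·9) = 6√2 ℏ.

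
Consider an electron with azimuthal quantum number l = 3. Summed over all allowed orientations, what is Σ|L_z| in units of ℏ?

Σ|L_z| = 12 ℏ

The allowed m_l values are -3, -2, -1, 0, 1, 2, 3.
Σ|m_l| = l(l+1) = 12.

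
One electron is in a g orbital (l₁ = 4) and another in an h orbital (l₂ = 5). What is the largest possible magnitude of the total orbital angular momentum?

By the triangle rule, |l₁ − l₂| ≤ L ≤ l₁ + l₂.
So L can be 1, 2, 3, 4, 5, 6, 7, 8, 9.
The largest magnitude corresponds to L = 9: |L_tot| = ℏ√(9·10) = 3√10 ℏ.

|L_tot|_max = 3√10 ℏ ≈ 9.487ℏ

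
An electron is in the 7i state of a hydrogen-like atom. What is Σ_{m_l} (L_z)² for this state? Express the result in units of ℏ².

Σ(L_z)² = 182 ℏ²

The 7i subshell has l = 6.
m_l runs from −6 to 6, i.e. {-6, -5, -4, -3, -2, -1, 0, 1, 2, 3, 4, 5, 6}.
Summing m² from −6 to 6: Σ m_l² = 182.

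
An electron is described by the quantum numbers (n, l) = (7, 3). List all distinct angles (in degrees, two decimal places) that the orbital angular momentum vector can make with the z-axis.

θ ∈ {30.00°, 54.74°, 73.22°, 90.00°, 106.78°, 125.26°, 150.00°}

|L| = √(l(l+1)) ℏ = 2√3 ℏ.
cos θ = m_l/√12 for each m_l ∈ {-3, -2, -1, 0, 1, 2, 3}.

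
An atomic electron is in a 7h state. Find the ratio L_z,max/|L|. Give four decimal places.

L_z,max/|L| = 0.9129

The 7h subshell has l = 5.
|L| = √30 ℏ ≈ 5.4772ℏ, while L_z,max = lℏ = 5ℏ.
L_z,max/|L| = 5/√30 = 0.9129.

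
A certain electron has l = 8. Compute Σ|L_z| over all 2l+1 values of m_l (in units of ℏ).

m_l runs from −8 to 8, i.e. {-8, -7, -6, -5, -4, -3, -2, -1, 0, 1, 2, 3, 4, 5, 6, 7, 8}.
Σ|m_l| = 2(1+2+…+8) = 72.

Σ|L_z| = 72 ℏ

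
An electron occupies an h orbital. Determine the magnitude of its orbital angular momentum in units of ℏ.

|L| = √30 ℏ ≈ 5.477ℏ

For an h orbital, l = 5.
|L| = ℏ√(l(l+1)) = ℏ√(5·6) = √30 ℏ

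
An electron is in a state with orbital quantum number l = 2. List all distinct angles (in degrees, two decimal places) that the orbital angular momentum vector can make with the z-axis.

θ ∈ {35.26°, 65.91°, 90.00°, 114.09°, 144.74°}

|L| = √(l(l+1)) ℏ = √6 ℏ.
cos θ = m_l/√6 for each m_l ∈ {-2, -1, 0, 1, 2}.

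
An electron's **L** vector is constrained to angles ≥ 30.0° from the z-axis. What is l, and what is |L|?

At minimum angle, m_l = l, so cos θ = l/√(l(l+1)); cos²θ = l/(l+1) = 0.7500.
Solving: l = 3.
Then |L| = ℏ√(3·4) = 2√3 ℏ.

l = 3, |L| = 2√3 ℏ ≈ 3.464ℏ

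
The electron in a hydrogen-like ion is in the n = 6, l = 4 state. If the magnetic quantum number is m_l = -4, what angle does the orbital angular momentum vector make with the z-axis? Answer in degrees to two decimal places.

θ ≈ 153.43°

|L| = ℏ√(l(l+1)) = 2√5 ℏ.
L_z = m_l ℏ = −4ℏ.
cos θ = L_z/|L| = -4/√20, so θ ≈ 153.43°.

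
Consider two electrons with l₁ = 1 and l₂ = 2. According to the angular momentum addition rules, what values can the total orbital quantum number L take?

L = 1, 2, 3

L runs from |1 − 2| = 1 to 1 + 2 = 3.
Allowed values: L = 1, 2, 3.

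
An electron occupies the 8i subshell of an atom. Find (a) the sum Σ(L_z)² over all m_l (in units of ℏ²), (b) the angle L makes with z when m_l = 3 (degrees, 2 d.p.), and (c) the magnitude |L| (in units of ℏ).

Σ(L_z)² = 182 ℏ²; θ(m_l=3) ≈ 62.42°; |L| = √42 ℏ ≈ 6.481ℏ

8i means n = 8, l = 6.
Σ m_l² = 182, so Σ(L_z)² = 182 ℏ².
For m_l = 3: cos θ = 3/√42, θ ≈ 62.42°.
|L| = ℏ√(6·7) = √42 ℏ ≈ 6.481ℏ.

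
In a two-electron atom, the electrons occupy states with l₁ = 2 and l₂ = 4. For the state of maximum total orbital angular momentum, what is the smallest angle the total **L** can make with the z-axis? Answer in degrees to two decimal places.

θ_min ≈ 22.21°

The total orbital quantum number L ranges from |l₁ − l₂| to l₁ + l₂ in integer steps.
L ∈ {2, 3, 4, 5, 6}.
The maximum is L = 6, with |L_tot| = ℏ√(6·7) = √42 ℏ.
The minimum angle with z is arccos(6/√42) ≈ 22.21°.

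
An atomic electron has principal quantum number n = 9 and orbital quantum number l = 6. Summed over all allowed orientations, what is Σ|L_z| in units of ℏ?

Σ|L_z| = 42 ℏ

m_l ∈ {-6, -5, -4, -3, -2, -1, 0, 1, 2, 3, 4, 5, 6}.
Σ|m_l| = l(l+1) = 42.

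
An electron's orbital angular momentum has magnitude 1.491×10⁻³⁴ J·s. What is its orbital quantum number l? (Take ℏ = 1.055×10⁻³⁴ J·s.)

In units of ℏ, |L| ≈ 1.413.
(|L|/ℏ)² = l(l+1) ≈ 2.00 ⇒ l = 1.

l = 1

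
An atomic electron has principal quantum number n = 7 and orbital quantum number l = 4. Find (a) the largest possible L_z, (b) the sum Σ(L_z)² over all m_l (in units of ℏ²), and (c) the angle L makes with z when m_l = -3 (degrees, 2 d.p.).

L_z,max = 4ℏ; Σ(L_z)² = 60 ℏ²; θ(m_l=-3) ≈ 132.13°

L_z,max = lℏ = 4ℏ.
Σ m_l² = 60, so Σ(L_z)² = 60 ℏ².
For m_l = -3: cos θ = -3/√20, θ ≈ 132.13°.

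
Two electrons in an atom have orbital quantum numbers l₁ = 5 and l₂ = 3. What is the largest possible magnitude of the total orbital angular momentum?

|L_tot|_max = 6√2 ℏ ≈ 8.485ℏ

The total orbital quantum number L ranges from |l₁ − l₂| to l₁ + l₂ in integer steps.
L ∈ {2, 3, 4, 5, 6, 7, 8}.
The largest magnitude corresponds to L = 8: |L_tot| = ℏ√(8·9) = 6√2 ℏ.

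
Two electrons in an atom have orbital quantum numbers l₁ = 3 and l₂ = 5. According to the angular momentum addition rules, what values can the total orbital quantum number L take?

L = 2, 3, 4, 5, 6, 7, 8

The total orbital quantum number L ranges from |l₁ − l₂| to l₁ + l₂ in integer steps.
Allowed values: L = 2, 3, 4, 5, 6, 7, 8.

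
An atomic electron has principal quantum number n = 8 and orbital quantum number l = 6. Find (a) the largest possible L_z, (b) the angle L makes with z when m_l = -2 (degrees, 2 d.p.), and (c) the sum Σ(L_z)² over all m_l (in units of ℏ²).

L_z,max = 6ℏ; θ(m_l=-2) ≈ 107.98°; Σ(L_z)² = 182 ℏ²

L_z,max = lℏ = 6ℏ.
For m_l = -2: cos θ = -2/√42, θ ≈ 107.98°.
Σ m_l² = 182, so Σ(L_z)² = 182 ℏ².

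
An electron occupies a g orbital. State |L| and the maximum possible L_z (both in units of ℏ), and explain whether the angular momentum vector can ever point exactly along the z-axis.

No: L_z,max = 4ℏ < |L| = 2√5 ℏ ≈ 4.472ℏ

G corresponds to l = 4.
|L| = 2√5 ℏ ≈ 4.4721ℏ, while L_z,max = lℏ = 4ℏ.
Since |L| > L_z,max, the vector can never point exactly along z; the closest it comes is θ_min = arccos(4/√20) ≈ 26.6°.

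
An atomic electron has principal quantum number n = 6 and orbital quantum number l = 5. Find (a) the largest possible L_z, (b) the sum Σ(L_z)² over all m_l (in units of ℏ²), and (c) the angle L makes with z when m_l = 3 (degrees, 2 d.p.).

L_z,max = 5ℏ; Σ(L_z)² = 110 ℏ²; θ(m_l=3) ≈ 56.79°

L_z,max = lℏ = 5ℏ.
Σ m_l² = 110, so Σ(L_z)² = 110 ℏ².
For m_l = 3: cos θ = 3/√30, θ ≈ 56.79°.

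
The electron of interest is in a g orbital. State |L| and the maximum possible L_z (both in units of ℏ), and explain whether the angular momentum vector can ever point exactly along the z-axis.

No: L_z,max = 4ℏ < |L| = 2√5 ℏ ≈ 4.472ℏ

The letter g corresponds to l = 4.
|L| = 2√5 ℏ ≈ 4.4721ℏ, while L_z,max = lℏ = 4ℏ.
Since |L| > L_z,max, the vector can never point exactly along z; the closest it comes is θ_min = arccos(4/√20) ≈ 26.6°.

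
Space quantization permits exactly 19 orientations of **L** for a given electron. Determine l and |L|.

l = 9, |L| = 3√10 ℏ ≈ 9.487ℏ

Since there are 2l+1 = 19 values of m_l, l = 9.
Then |L| = √(l(l+1)) ℏ = 3√10 ℏ.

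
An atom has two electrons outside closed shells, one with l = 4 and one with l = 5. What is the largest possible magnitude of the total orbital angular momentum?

By the triangle rule, |l₁ − l₂| ≤ L ≤ l₁ + l₂.
So L can be 1, 2, 3, 4, 5, 6, 7, 8, 9.
The largest magnitude corresponds to L = 9: |L_tot| = ℏ√(9·10) = 3√10 ℏ.

|L_tot|_max = 3√10 ℏ ≈ 9.487ℏ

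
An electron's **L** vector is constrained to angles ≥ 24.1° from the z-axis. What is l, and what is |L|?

At minimum angle, m_l = l, so cos θ = l/√(l(l+1)); cos²θ = l/(l+1) = 0.8333.
l = cos²θ/sin²θ ≈ 5.
Then |L| = ℏ√(5·6) = √30 ℏ.

l = 5, |L| = √30 ℏ ≈ 5.477ℏ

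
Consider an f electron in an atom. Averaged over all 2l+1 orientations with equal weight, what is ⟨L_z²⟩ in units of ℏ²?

An f state has l = 3.
m_l runs from −3 to 3, i.e. {-3, -2, -1, 0, 1, 2, 3}.
⟨L_z²⟩ = ℏ²·(Σ m_l²)/(2l+1) = ℏ²·28/7 = 4ℏ².

⟨L_z²⟩ = 4 ℏ²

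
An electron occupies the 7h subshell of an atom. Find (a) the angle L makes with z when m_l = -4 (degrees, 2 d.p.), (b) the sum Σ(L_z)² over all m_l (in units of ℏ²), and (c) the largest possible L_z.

The 7h subshell has l = 5.
For m_l = -4: cos θ = -4/√30, θ ≈ 136.91°.
Σ m_l² = 110, so Σ(L_z)² = 110 ℏ².
L_z,max = lℏ = 5ℏ.

θ(m_l=-4) ≈ 136.91°; Σ(L_z)² = 110 ℏ²; L_z,max = 5ℏ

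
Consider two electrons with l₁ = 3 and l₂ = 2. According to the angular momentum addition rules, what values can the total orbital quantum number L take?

Angular momentum addition gives L = |l₁ − l₂|, …, l₁ + l₂.
So L can be 1, 2, 3, 4, 5.

L = 1, 2, 3, 4, 5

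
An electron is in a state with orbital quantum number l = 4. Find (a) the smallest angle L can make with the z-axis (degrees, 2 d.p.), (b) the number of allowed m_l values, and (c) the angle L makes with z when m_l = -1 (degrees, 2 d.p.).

cos θ_min = 4/√20, so θ_min ≈ 26.57°.
There are 2l+1 = 9 values of m_l.
For m_l = -1: cos θ = -1/√20, θ ≈ 102.92°.

θ_min ≈ 26.57°; 9 values; θ(m_l=-1) ≈ 102.92°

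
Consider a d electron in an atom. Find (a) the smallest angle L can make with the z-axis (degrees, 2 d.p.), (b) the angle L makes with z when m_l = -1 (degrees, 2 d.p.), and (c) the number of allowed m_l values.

A d state has l = 2.
cos θ_min = 2/√6, so θ_min ≈ 35.26°.
For m_l = -1: cos θ = -1/√6, θ ≈ 114.09°.
There are 2l+1 = 5 values of m_l.

θ_min ≈ 35.26°; θ(m_l=-1) ≈ 114.09°; 5 values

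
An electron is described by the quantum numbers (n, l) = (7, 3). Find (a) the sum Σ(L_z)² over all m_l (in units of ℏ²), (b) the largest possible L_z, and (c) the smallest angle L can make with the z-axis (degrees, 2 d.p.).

Σ m_l² = 28, so Σ(L_z)² = 28 ℏ².
L_z,max = lℏ = 3ℏ.
cos θ_min = 3/√12, so θ_min ≈ 30.00°.

Σ(L_z)² = 28 ℏ²; L_z,max = 3ℏ; θ_min ≈ 30.00°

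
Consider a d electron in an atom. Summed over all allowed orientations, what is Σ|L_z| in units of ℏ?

D corresponds to l = 2.
m_l ∈ {-2, -1, 0, 1, 2}.
Σ|m_l| = 2(1+2+…+2) = 6.

Σ|L_z| = 6 ℏ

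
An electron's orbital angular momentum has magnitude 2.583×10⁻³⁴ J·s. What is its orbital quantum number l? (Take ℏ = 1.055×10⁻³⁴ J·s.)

In units of ℏ, |L| ≈ 2.448.
Set l(l+1) = 5.99; the integer solution is l = 2.

l = 2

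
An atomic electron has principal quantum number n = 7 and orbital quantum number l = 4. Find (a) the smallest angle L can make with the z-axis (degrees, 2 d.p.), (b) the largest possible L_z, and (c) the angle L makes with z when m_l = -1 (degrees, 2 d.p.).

θ_min ≈ 26.57°; L_z,max = 4ℏ; θ(m_l=-1) ≈ 102.92°

cos θ_min = 4/√20, so θ_min ≈ 26.57°.
L_z,max = lℏ = 4ℏ.
For m_l = -1: cos θ = -1/√20, θ ≈ 102.92°.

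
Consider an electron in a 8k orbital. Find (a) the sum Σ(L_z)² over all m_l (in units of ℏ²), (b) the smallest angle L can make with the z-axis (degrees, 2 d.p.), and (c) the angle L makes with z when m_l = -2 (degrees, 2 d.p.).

8k means n = 8, l = 7.
Σ m_l² = 280, so Σ(L_z)² = 280 ℏ².
cos θ_min = 7/√56, so θ_min ≈ 20.70°.
For m_l = -2: cos θ = -2/√56, θ ≈ 105.50°.

Σ(L_z)² = 280 ℏ²; θ_min ≈ 20.70°; θ(m_l=-2) ≈ 105.50°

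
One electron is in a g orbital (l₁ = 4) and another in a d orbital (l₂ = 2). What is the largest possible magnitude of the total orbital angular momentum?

|L_tot|_max = √42 ℏ ≈ 6.481ℏ

By the triangle rule, |l₁ − l₂| ≤ L ≤ l₁ + l₂.
Allowed values: L = 2, 3, 4, 5, 6.
The largest magnitude corresponds to L = 6: |L_tot| = ℏ√(6·7) = √42 ℏ.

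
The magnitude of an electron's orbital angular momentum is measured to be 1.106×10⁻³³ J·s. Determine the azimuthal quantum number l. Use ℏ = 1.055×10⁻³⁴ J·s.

l = 10

In units of ℏ, |L| ≈ 10.483.
Set l(l+1) = 109.90; the integer solution is l = 10.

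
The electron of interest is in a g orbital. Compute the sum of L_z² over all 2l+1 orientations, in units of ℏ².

The letter g corresponds to l = 4.
m_l runs from −4 to 4, i.e. {-4, -3, -2, -1, 0, 1, 2, 3, 4}.
Σ m_l² = l(l+1)(2l+1)/3 = 4·5·9/3 = 60.

Σ(L_z)² = 60 ℏ²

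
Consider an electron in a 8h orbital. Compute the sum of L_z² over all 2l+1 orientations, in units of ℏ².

Σ(L_z)² = 110 ℏ²

The 8h subshell has l = 5.
m_l runs from −5 to 5, i.e. {-5, -4, -3, -2, -1, 0, 1, 2, 3, 4, 5}.
Summing m² from −5 to 5: Σ m_l² = 110.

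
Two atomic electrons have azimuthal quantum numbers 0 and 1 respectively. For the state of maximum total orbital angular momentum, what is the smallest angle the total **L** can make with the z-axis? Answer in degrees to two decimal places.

θ_min ≈ 45.00°

By the triangle rule, |l₁ − l₂| ≤ L ≤ l₁ + l₂.
L ∈ {1}.
The maximum is L = 1, with |L_tot| = ℏ√(1·2) = √2 ℏ.
The minimum angle with z is arccos(1/√2) ≈ 45.00°.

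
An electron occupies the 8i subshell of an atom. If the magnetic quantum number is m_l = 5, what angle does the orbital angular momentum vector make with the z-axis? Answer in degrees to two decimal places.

θ ≈ 39.51°

The 8i subshell has l = 6.
|L| = ℏ√(l(l+1)) = √42 ℏ.
L_z = m_l ℏ = 5ℏ.
cos θ = L_z/|L| = 5/√42, so θ ≈ 39.51°.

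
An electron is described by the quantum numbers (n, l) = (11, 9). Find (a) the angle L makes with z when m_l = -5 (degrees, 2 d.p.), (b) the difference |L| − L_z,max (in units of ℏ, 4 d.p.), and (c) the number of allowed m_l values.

For m_l = -5: cos θ = -5/√90, θ ≈ 121.81°.
|L| − L_z,max = (3√10 − 9)ℏ ≈ 0.4868ℏ.
There are 2l+1 = 19 values of m_l.

θ(m_l=-5) ≈ 121.81°; |L|−L_z,max ≈ 0.4868ℏ; 19 values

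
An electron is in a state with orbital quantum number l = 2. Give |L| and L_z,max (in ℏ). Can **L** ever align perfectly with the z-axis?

No: L_z,max = 2ℏ < |L| = √6 ℏ ≈ 2.449ℏ

|L| = √6 ℏ ≈ 2.4495ℏ, while L_z,max = lℏ = 2ℏ.
Since |L| > L_z,max, the vector can never point exactly along z; the closest it comes is θ_min = arccos(2/√6) ≈ 35.3°.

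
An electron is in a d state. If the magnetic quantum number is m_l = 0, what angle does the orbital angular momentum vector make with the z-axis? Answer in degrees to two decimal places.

A d state has l = 2.
|L| = √(l(l+1)) ℏ = √6 ℏ.
L_z = m_l ℏ = 0ℏ.
cos θ = L_z/|L| = 0/√6, so θ ≈ 90.00°.

θ ≈ 90.00°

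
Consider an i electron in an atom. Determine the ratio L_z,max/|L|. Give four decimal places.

L_z,max/|L| = 0.9258

The letter i corresponds to l = 6.
|L| = √42 ℏ ≈ 6.4807ℏ, while L_z,max = lℏ = 6ℏ.
L_z,max/|L| = 6/√42 = 0.9258.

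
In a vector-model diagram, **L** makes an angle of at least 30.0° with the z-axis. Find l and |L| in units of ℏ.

cos θ_min = l/√(l(l+1)) = √(l/(l+1)), so l/(l+1) = cos²(30.0°) = 0.7500.
Thus l = 0.7500/(1 − 0.7500) ≈ 3.
Then |L| = ℏ√(3·4) = 2√3 ℏ.

l = 3, |L| = 2√3 ℏ ≈ 3.464ℏ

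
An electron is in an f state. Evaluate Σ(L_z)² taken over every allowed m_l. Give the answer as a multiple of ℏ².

Σ(L_z)² = 28 ℏ²

An f state has l = 3.
m_l runs from −3 to 3, i.e. {-3, -2, -1, 0, 1, 2, 3}.
Summing m² from −3 to 3: Σ m_l² = 28.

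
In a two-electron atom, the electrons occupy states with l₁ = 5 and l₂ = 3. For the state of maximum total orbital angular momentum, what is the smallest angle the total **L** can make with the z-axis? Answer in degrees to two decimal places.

θ_min ≈ 19.47°

L runs from |5 − 3| = 2 to 5 + 3 = 8.
So L can be 2, 3, 4, 5, 6, 7, 8.
The maximum is L = 8, with |L_tot| = ℏ√(8·9) = 6√2 ℏ.
The minimum angle with z is arccos(8/√72) ≈ 19.47°.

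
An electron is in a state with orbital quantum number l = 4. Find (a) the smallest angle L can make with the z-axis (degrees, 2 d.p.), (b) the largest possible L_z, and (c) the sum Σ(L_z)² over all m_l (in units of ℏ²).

cos θ_min = 4/√20, so θ_min ≈ 26.57°.
L_z,max = lℏ = 4ℏ.
Σ m_l² = 60, so Σ(L_z)² = 60 ℏ².

θ_min ≈ 26.57°; L_z,max = 4ℏ; Σ(L_z)² = 60 ℏ²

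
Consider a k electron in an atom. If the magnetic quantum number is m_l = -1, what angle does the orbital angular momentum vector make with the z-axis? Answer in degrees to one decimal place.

A k state has l = 7.
|L| = √(l(l+1)) ℏ = 2√14 ℏ.
L_z = m_l ℏ = −1ℏ.
cos θ = L_z/|L| = -1/√56, so θ ≈ 97.7°.

θ ≈ 97.7°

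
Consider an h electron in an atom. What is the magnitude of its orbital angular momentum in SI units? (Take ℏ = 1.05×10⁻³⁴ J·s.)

For an h orbital, l = 5.
|L| = ℏ√(l(l+1)) = ℏ√(5·6) = √30 ℏ
Numerically, |L| = 5.477 × (1.05×10⁻³⁴ J·s) = 5.75×10⁻³⁴ J·s.

|L| = 5.75×10⁻³⁴ J·s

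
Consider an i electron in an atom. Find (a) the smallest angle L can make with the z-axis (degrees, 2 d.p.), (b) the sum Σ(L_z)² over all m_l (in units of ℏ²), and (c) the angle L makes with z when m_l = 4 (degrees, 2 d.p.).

An i state has l = 6.
cos θ_min = 6/√42, so θ_min ≈ 22.21°.
Σ m_l² = 182, so Σ(L_z)² = 182 ℏ².
For m_l = 4: cos θ = 4/√42, θ ≈ 51.89°.

θ_min ≈ 22.21°; Σ(L_z)² = 182 ℏ²; θ(m_l=4) ≈ 51.89°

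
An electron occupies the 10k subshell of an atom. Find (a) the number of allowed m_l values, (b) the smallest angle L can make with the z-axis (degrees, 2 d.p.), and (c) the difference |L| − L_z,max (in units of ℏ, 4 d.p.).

10k means n = 10, l = 7.
There are 2l+1 = 15 values of m_l.
cos θ_min = 7/√56, so θ_min ≈ 20.70°.
|L| − L_z,max = (2√14 − 7)ℏ ≈ 0.4833ℏ.

15 values; θ_min ≈ 20.70°; |L|−L_z,max ≈ 0.4833ℏ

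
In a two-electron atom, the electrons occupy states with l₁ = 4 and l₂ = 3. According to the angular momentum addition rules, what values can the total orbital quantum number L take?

By the triangle rule, |l₁ − l₂| ≤ L ≤ l₁ + l₂.
L ∈ {1, 2, 3, 4, 5, 6, 7}.

L = 1, 2, 3, 4, 5, 6, 7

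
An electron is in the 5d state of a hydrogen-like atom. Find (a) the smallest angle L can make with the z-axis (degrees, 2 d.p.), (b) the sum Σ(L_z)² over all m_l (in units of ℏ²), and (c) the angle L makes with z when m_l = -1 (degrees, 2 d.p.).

θ_min ≈ 35.26°; Σ(L_z)² = 10 ℏ²; θ(m_l=-1) ≈ 114.09°

For 5d, l = 2.
cos θ_min = 2/√6, so θ_min ≈ 35.26°.
Σ m_l² = 10, so Σ(L_z)² = 10 ℏ².
For m_l = -1: cos θ = -1/√6, θ ≈ 114.09°.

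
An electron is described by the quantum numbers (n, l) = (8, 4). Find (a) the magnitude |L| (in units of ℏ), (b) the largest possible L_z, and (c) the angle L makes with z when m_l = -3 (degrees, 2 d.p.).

|L| = 2√5 ℏ ≈ 4.472ℏ; L_z,max = 4ℏ; θ(m_l=-3) ≈ 132.13°

|L| = ℏ√(4·5) = 2√5 ℏ ≈ 4.472ℏ.
L_z,max = lℏ = 4ℏ.
For m_l = -3: cos θ = -3/√20, θ ≈ 132.13°.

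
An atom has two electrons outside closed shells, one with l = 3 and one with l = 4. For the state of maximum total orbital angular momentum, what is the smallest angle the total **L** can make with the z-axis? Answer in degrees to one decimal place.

Angular momentum addition gives L = |l₁ − l₂|, …, l₁ + l₂.
Allowed values: L = 1, 2, 3, 4, 5, 6, 7.
The maximum is L = 7, with |L_tot| = ℏ√(7·8) = 2√14 ℏ.
The minimum angle with z is arccos(7/√56) ≈ 20.7°.

θ_min ≈ 20.7°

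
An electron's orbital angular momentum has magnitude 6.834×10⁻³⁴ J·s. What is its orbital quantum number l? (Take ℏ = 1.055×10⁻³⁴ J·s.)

|L|/ℏ = (6.834×10⁻³⁴)/(1.055×10⁻³⁴) ≈ 6.478.
(|L|/ℏ)² = l(l+1) ≈ 41.96 ⇒ l = 6.

l = 6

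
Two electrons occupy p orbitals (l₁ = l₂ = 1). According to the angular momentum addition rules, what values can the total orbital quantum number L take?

L = 0, 1, 2

L runs from |1 − 1| = 0 to 1 + 1 = 2.
So L can be 0, 1, 2.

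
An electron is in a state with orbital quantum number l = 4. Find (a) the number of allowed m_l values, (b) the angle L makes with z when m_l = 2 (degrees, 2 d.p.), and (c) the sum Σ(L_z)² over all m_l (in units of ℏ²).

9 values; θ(m_l=2) ≈ 63.43°; Σ(L_z)² = 60 ℏ²

There are 2l+1 = 9 values of m_l.
For m_l = 2: cos θ = 2/√20, θ ≈ 63.43°.
Σ m_l² = 60, so Σ(L_z)² = 60 ℏ².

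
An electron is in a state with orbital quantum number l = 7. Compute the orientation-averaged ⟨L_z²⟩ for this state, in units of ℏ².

⟨L_z²⟩ = 18.67 ℏ²

m_l ∈ {-7, -6, -5, -4, -3, -2, -1, 0, 1, 2, 3, 4, 5, 6, 7}.
⟨L_z²⟩ = ℏ²·l(l+1)/3 = 18.67ℏ².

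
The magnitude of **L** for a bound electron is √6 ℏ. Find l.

Since |L|² = l(l+1)ℏ², l(l+1) = 6.
The positive root is l = 2.

l = 2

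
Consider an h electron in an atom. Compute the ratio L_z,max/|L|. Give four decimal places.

L_z,max/|L| = 0.9129

The letter h corresponds to l = 5.
|L| = √30 ℏ ≈ 5.4772ℏ, while L_z,max = lℏ = 5ℏ.
L_z,max/|L| = 5/√30 = 0.9129.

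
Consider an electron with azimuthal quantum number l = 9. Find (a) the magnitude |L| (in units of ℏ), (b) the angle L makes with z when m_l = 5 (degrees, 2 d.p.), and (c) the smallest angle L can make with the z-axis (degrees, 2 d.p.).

|L| = 3√10 ℏ ≈ 9.487ℏ; θ(m_l=5) ≈ 58.19°; θ_min ≈ 18.43°

|L| = ℏ√(9·10) = 3√10 ℏ ≈ 9.487ℏ.
For m_l = 5: cos θ = 5/√90, θ ≈ 58.19°.
cos θ_min = 9/√90, so θ_min ≈ 18.43°.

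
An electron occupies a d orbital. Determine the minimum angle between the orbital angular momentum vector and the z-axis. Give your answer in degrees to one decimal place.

A d state has l = 2.
|L| = ℏ√(l(l+1)) = √6 ℏ.
The smallest angle corresponds to the largest L_z, i.e. m_l = l = 2, giving L_z = 2ℏ.
cos θ_min = 2/√6, so θ_min ≈ 35.3°.

θ_min ≈ 35.3°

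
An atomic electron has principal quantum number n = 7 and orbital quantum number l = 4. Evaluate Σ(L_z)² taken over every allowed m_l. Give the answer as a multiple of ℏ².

m_l runs from −4 to 4, i.e. {-4, -3, -2, -1, 0, 1, 2, 3, 4}.
Σ m_l² = l(l+1)(2l+1)/3 = 4·5·9/3 = 60.

Σ(L_z)² = 60 ℏ²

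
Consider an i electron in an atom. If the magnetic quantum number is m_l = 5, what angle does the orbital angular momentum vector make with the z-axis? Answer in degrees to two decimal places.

The letter i corresponds to l = 6.
|L| = √(l(l+1)) ℏ = √42 ℏ.
L_z = m_l ℏ = 5ℏ.
cos θ = L_z/|L| = 5/√42, so θ ≈ 39.51°.

θ ≈ 39.51°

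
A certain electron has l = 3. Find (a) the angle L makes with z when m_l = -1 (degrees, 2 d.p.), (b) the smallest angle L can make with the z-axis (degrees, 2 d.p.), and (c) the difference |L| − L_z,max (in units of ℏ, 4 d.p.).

θ(m_l=-1) ≈ 106.78°; θ_min ≈ 30.00°; |L|−L_z,max ≈ 0.4641ℏ

For m_l = -1: cos θ = -1/√12, θ ≈ 106.78°.
cos θ_min = 3/√12, so θ_min ≈ 30.00°.
|L| − L_z,max = (2√3 − 3)ℏ ≈ 0.4641ℏ.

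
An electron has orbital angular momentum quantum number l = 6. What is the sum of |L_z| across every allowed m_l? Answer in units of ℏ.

m_l ∈ {-6, -5, -4, -3, -2, -1, 0, 1, 2, 3, 4, 5, 6}.
Σ|m_l| = 2·6(6+1)/2 = 42.

Σ|L_z| = 42 ℏ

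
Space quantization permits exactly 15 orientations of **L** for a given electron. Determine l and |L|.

15 = 2l + 1, so l = (15−1)/2 = 7.
Then |L| = √(l(l+1)) ℏ = 2√14 ℏ.

l = 7, |L| = 2√14 ℏ ≈ 7.483ℏ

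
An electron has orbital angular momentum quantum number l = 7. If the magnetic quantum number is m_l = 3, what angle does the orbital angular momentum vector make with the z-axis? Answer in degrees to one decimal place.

θ ≈ 66.4°

|L| = ℏ√(l(l+1)) = 2√14 ℏ.
L_z = m_l ℏ = 3ℏ.
cos θ = L_z/|L| = 3/√56, so θ ≈ 66.4°.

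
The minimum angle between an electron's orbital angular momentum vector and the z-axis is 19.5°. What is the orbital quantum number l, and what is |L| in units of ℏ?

l = 8, |L| = 6√2 ℏ ≈ 8.485ℏ

cos²θ_min = l/(l+1) = 0.8886.
Solving: l = 8.
Then |L| = ℏ√(8·9) = 6√2 ℏ.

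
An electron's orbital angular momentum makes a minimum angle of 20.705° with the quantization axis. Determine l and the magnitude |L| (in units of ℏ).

cos θ_min = l/√(l(l+1)) = √(l/(l+1)), so l/(l+1) = cos²(20.705°) = 0.8750.
Thus l = 0.8750/(1 − 0.8750) ≈ 7.
Then |L| = ℏ√(7·8) = 2√14 ℏ.

l = 7, |L| = 2√14 ℏ ≈ 7.483ℏ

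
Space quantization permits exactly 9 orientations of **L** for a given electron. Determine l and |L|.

Since there are 2l+1 = 9 values of m_l, l = 4.
Then |L| = √(l(l+1)) ℏ = 2√5 ℏ.

l = 4, |L| = 2√5 ℏ ≈ 4.472ℏ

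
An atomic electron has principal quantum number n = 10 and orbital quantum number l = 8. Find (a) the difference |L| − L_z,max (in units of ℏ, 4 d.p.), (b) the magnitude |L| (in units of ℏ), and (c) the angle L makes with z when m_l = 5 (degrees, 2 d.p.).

|L|−L_z,max ≈ 0.4853ℏ; |L| = 6√2 ℏ ≈ 8.485ℏ; θ(m_l=5) ≈ 53.90°

|L| − L_z,max = (6√2 − 8)ℏ ≈ 0.4853ℏ.
|L| = ℏ√(8·9) = 6√2 ℏ ≈ 8.485ℏ.
For m_l = 5: cos θ = 5/√72, θ ≈ 53.90°.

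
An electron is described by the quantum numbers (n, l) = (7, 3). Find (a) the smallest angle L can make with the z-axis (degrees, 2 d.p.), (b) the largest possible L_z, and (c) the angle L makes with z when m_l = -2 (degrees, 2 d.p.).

θ_min ≈ 30.00°; L_z,max = 3ℏ; θ(m_l=-2) ≈ 125.26°

cos θ_min = 3/√12, so θ_min ≈ 30.00°.
L_z,max = lℏ = 3ℏ.
For m_l = -2: cos θ = -2/√12, θ ≈ 125.26°.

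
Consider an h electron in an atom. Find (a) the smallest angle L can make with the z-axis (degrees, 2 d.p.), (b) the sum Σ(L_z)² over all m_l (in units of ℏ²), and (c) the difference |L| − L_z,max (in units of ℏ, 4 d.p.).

θ_min ≈ 24.09°; Σ(L_z)² = 110 ℏ²; |L|−L_z,max ≈ 0.4772ℏ

For an h orbital, l = 5.
cos θ_min = 5/√30, so θ_min ≈ 24.09°.
Σ m_l² = 110, so Σ(L_z)² = 110 ℏ².
|L| − L_z,max = (√30 − 5)ℏ ≈ 0.4772ℏ.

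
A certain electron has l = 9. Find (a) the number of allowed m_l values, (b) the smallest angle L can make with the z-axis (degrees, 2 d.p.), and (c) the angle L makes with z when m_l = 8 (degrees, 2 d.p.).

There are 2l+1 = 19 values of m_l.
cos θ_min = 9/√90, so θ_min ≈ 18.43°.
For m_l = 8: cos θ = 8/√90, θ ≈ 32.51°.

19 values; θ_min ≈ 18.43°; θ(m_l=8) ≈ 32.51°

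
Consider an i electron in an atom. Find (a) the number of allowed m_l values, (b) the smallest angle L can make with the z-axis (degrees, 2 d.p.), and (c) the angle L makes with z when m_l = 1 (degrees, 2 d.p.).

For an i orbital, l = 6.
There are 2l+1 = 13 values of m_l.
cos θ_min = 6/√42, so θ_min ≈ 22.21°.
For m_l = 1: cos θ = 1/√42, θ ≈ 81.12°.

13 values; θ_min ≈ 22.21°; θ(m_l=1) ≈ 81.12°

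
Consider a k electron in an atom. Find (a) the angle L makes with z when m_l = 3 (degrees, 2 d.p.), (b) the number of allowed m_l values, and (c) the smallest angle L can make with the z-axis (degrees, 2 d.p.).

θ(m_l=3) ≈ 66.37°; 15 values; θ_min ≈ 20.70°

For a k orbital, l = 7.
For m_l = 3: cos θ = 3/√56, θ ≈ 66.37°.
There are 2l+1 = 15 values of m_l.
cos θ_min = 7/√56, so θ_min ≈ 20.70°.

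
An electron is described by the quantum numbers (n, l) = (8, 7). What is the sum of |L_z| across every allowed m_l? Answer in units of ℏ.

m_l runs from −7 to 7, i.e. {-7, -6, -5, -4, -3, -2, -1, 0, 1, 2, 3, 4, 5, 6, 7}.
Σ|m_l| = l(l+1) = 56.

Σ|L_z| = 56 ℏ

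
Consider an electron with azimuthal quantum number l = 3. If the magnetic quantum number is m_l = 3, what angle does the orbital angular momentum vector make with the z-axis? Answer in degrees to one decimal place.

|L|² = l(l+1)ℏ² = 12ℏ², so |L| = 2√3 ℏ.
L_z = m_l ℏ = 3ℏ.
cos θ = L_z/|L| = 3/√12, so θ ≈ 30.0°.

θ ≈ 30.0°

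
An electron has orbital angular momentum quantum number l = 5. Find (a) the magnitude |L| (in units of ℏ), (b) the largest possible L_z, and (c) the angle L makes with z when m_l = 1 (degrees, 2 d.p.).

|L| = √30 ℏ ≈ 5.477ℏ; L_z,max = 5ℏ; θ(m_l=1) ≈ 79.48°

|L| = ℏ√(5·6) = √30 ℏ ≈ 5.477ℏ.
L_z,max = lℏ = 5ℏ.
For m_l = 1: cos θ = 1/√30, θ ≈ 79.48°.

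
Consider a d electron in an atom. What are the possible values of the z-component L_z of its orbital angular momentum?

D corresponds to l = 2.
L_z = m_l ℏ with m_l ranging from −l to +l in integer steps.
For l = 2: m_l ∈ {-2, -1, 0, 1, 2}.

L_z ∈ {−2ℏ, −ℏ, 0, ℏ, 2ℏ}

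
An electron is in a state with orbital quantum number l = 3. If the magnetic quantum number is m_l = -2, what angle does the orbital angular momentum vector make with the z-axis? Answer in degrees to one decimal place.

θ ≈ 125.3°

|L|² = l(l+1)ℏ² = 12ℏ², so |L| = 2√3 ℏ.
L_z = m_l ℏ = −2ℏ.
cos θ = L_z/|L| = -2/√12, so θ ≈ 125.3°.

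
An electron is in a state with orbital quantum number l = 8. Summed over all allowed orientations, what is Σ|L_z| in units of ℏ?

The allowed m_l values are -8, -7, -6, -5, -4, -3, -2, -1, 0, 1, 2, 3, 4, 5, 6, 7, 8.
Σ|m_l| = l(l+1) = 72.

Σ|L_z| = 72 ℏ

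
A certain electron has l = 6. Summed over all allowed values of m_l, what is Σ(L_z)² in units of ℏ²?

m_l ∈ {-6, -5, -4, -3, -2, -1, 0, 1, 2, 3, 4, 5, 6}.
Σ m_l² = 2·(1 + 4 + 9 + 16 + 25 + 36) = 182.

Σ(L_z)² = 182 ℏ²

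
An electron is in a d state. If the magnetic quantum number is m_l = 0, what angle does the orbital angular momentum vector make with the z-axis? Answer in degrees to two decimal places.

A d state has l = 2.
|L| = ℏ√(l(l+1)) = √6 ℏ.
L_z = m_l ℏ = 0ℏ.
cos θ = L_z/|L| = 0/√6, so θ ≈ 90.00°.

θ ≈ 90.00°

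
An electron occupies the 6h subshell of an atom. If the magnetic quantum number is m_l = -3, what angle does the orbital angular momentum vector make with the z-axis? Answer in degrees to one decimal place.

θ ≈ 123.2°

The 6h subshell has l = 5.
|L| = ℏ√(l(l+1)) = √30 ℏ.
L_z = m_l ℏ = −3ℏ.
cos θ = L_z/|L| = -3/√30, so θ ≈ 123.2°.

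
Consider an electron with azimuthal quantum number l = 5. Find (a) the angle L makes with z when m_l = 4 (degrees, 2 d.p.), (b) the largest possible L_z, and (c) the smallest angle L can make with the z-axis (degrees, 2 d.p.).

θ(m_l=4) ≈ 43.09°; L_z,max = 5ℏ; θ_min ≈ 24.09°

For m_l = 4: cos θ = 4/√30, θ ≈ 43.09°.
L_z,max = lℏ = 5ℏ.
cos θ_min = 5/√30, so θ_min ≈ 24.09°.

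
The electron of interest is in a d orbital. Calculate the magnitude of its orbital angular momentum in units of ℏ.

|L| = √6 ℏ ≈ 2.449ℏ

A d state has l = 2.
|L| = ℏ√(l(l+1)) = ℏ√(2·3) = √6 ℏ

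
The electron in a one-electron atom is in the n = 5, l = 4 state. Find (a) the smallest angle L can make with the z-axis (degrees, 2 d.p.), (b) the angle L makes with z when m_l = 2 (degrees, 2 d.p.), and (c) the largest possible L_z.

cos θ_min = 4/√20, so θ_min ≈ 26.57°.
For m_l = 2: cos θ = 2/√20, θ ≈ 63.43°.
L_z,max = lℏ = 4ℏ.

θ_min ≈ 26.57°; θ(m_l=2) ≈ 63.43°; L_z,max = 4ℏ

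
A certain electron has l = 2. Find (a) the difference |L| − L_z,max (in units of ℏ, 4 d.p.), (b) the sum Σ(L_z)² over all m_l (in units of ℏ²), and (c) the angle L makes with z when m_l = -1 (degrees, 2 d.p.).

|L|−L_z,max ≈ 0.4495ℏ; Σ(L_z)² = 10 ℏ²; θ(m_l=-1) ≈ 114.09°

|L| − L_z,max = (√6 − 2)ℏ ≈ 0.4495ℏ.
Σ m_l² = 10, so Σ(L_z)² = 10 ℏ².
For m_l = -1: cos θ = -1/√6, θ ≈ 114.09°.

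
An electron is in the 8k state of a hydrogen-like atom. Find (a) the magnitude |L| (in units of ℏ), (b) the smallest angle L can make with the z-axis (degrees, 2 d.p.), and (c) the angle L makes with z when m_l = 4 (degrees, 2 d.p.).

8k means n = 8, l = 7.
|L| = ℏ√(7·8) = 2√14 ℏ ≈ 7.483ℏ.
cos θ_min = 7/√56, so θ_min ≈ 20.70°.
For m_l = 4: cos θ = 4/√56, θ ≈ 57.69°.

|L| = 2√14 ℏ ≈ 7.483ℏ; θ_min ≈ 20.70°; θ(m_l=4) ≈ 57.69°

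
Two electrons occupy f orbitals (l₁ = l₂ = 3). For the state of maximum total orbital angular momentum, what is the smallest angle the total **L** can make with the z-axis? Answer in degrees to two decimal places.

The total orbital quantum number L ranges from |l₁ − l₂| to l₁ + l₂ in integer steps.
L ∈ {0, 1, 2, 3, 4, 5, 6}.
The maximum is L = 6, with |L_tot| = ℏ√(6·7) = √42 ℏ.
The minimum angle with z is arccos(6/√42) ≈ 22.21°.

θ_min ≈ 22.21°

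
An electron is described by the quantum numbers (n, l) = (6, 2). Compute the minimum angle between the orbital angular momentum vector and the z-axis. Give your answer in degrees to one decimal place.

|L|² = l(l+1)ℏ² = 6ℏ², so |L| = √6 ℏ.
The smallest angle corresponds to the largest L_z, i.e. m_l = l = 2, giving L_z = 2ℏ.
cos θ_min = 2/√6, so θ_min ≈ 35.3°.

θ_min ≈ 35.3°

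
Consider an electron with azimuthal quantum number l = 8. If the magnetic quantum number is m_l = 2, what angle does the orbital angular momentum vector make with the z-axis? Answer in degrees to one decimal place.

θ ≈ 76.4°

|L| = √(l(l+1)) ℏ = 6√2 ℏ.
L_z = m_l ℏ = 2ℏ.
cos θ = L_z/|L| = 2/√72, so θ ≈ 76.4°.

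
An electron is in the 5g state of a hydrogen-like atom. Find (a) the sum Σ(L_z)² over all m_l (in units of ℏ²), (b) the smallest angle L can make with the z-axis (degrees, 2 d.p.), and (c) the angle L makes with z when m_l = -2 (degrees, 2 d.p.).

5g means n = 5, l = 4.
Σ m_l² = 60, so Σ(L_z)² = 60 ℏ².
cos θ_min = 4/√20, so θ_min ≈ 26.57°.
For m_l = -2: cos θ = -2/√20, θ ≈ 116.57°.

Σ(L_z)² = 60 ℏ²; θ_min ≈ 26.57°; θ(m_l=-2) ≈ 116.57°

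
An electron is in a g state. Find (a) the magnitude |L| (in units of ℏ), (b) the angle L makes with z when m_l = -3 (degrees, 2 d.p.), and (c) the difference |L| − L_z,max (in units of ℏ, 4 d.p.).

|L| = 2√5 ℏ ≈ 4.472ℏ; θ(m_l=-3) ≈ 132.13°; |L|−L_z,max ≈ 0.4721ℏ

The letter g corresponds to l = 4.
|L| = ℏ√(4·5) = 2√5 ℏ ≈ 4.472ℏ.
For m_l = -3: cos θ = -3/√20, θ ≈ 132.13°.
|L| − L_z,max = (2√5 − 4)ℏ ≈ 0.4721ℏ.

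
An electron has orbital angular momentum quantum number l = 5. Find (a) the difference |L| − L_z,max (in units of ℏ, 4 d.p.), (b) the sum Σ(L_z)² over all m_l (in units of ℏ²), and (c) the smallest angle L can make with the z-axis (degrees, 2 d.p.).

|L|−L_z,max ≈ 0.4772ℏ; Σ(L_z)² = 110 ℏ²; θ_min ≈ 24.09°

|L| − L_z,max = (√30 − 5)ℏ ≈ 0.4772ℏ.
Σ m_l² = 110, so Σ(L_z)² = 110 ℏ².
cos θ_min = 5/√30, so θ_min ≈ 24.09°.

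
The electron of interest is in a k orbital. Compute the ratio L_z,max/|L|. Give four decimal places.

L_z,max/|L| = 0.9354

A k state has l = 7.
|L| = 2√14 ℏ ≈ 7.4833ℏ, while L_z,max = lℏ = 7ℏ.
L_z,max/|L| = 7/√56 = 0.9354.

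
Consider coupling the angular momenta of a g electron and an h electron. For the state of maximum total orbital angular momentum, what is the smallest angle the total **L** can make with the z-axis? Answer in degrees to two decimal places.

L runs from |4 − 5| = 1 to 4 + 5 = 9.
L ∈ {1, 2, 3, 4, 5, 6, 7, 8, 9}.
The maximum is L = 9, with |L_tot| = ℏ√(9·10) = 3√10 ℏ.
The minimum angle with z is arccos(9/√90) ≈ 18.43°.

θ_min ≈ 18.43°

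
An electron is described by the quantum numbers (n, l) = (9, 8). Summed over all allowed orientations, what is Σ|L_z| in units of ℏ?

Σ|L_z| = 72 ℏ

m_l runs from −8 to 8, i.e. {-8, -7, -6, -5, -4, -3, -2, -1, 0, 1, 2, 3, 4, 5, 6, 7, 8}.
Σ|m_l| = l(l+1) = 72.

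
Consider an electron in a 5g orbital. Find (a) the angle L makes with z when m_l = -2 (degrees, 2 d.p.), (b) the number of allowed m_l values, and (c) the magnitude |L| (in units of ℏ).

5g means n = 5, l = 4.
For m_l = -2: cos θ = -2/√20, θ ≈ 116.57°.
There are 2l+1 = 9 values of m_l.
|L| = ℏ√(4·5) = 2√5 ℏ ≈ 4.472ℏ.

θ(m_l=-2) ≈ 116.57°; 9 values; |L| = 2√5 ℏ ≈ 4.472ℏ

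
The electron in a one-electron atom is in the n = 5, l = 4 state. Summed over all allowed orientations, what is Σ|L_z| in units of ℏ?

Σ|L_z| = 20 ℏ

m_l runs from −4 to 4, i.e. {-4, -3, -2, -1, 0, 1, 2, 3, 4}.
Σ|m_l| = 2(1+2+…+4) = 20.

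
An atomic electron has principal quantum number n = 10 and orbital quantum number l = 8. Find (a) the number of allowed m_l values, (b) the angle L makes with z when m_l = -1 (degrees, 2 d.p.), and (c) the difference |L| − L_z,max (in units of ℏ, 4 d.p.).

There are 2l+1 = 17 values of m_l.
For m_l = -1: cos θ = -1/√72, θ ≈ 96.77°.
|L| − L_z,max = (6√2 − 8)ℏ ≈ 0.4853ℏ.

17 values; θ(m_l=-1) ≈ 96.77°; |L|−L_z,max ≈ 0.4853ℏ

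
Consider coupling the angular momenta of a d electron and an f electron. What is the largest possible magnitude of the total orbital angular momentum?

|L_tot|_max = √30 ℏ ≈ 5.477ℏ

The total orbital quantum number L ranges from |l₁ − l₂| to l₁ + l₂ in integer steps.
Allowed values: L = 1, 2, 3, 4, 5.
The largest magnitude corresponds to L = 5: |L_tot| = ℏ√(5·6) = √30 ℏ.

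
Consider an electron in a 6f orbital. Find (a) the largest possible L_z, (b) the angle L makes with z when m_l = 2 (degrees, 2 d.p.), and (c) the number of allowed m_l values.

L_z,max = 3ℏ; θ(m_l=2) ≈ 54.74°; 7 values

The 6f subshell has l = 3.
L_z,max = lℏ = 3ℏ.
For m_l = 2: cos θ = 2/√12, θ ≈ 54.74°.
There are 2l+1 = 7 values of m_l.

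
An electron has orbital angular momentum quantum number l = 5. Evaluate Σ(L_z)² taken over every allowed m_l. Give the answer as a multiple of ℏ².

Σ(L_z)² = 110 ℏ²

m_l ∈ {-5, -4, -3, -2, -1, 0, 1, 2, 3, 4, 5}.
Summing m² from −5 to 5: Σ m_l² = 110.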